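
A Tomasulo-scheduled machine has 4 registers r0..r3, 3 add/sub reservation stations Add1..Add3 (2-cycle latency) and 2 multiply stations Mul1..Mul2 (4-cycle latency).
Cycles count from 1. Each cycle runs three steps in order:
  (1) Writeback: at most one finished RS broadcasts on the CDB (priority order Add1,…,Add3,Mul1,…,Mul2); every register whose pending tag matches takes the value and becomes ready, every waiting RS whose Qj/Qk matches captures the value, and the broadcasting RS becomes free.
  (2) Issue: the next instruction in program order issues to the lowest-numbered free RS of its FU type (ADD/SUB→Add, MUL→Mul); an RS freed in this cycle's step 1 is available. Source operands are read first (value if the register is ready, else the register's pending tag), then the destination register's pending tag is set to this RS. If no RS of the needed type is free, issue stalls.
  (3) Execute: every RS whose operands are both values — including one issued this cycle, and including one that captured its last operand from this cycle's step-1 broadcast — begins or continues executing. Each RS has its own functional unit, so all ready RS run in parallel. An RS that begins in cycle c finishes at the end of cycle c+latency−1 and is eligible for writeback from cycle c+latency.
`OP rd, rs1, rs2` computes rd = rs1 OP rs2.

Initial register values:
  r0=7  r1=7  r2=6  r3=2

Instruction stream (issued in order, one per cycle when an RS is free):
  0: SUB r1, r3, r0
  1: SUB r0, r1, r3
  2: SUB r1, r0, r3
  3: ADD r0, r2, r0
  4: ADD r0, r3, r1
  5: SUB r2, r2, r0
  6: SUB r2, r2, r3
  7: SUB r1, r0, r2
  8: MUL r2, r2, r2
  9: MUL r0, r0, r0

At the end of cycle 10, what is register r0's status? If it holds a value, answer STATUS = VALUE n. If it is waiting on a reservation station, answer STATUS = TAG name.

STATUS = VALUE -7

c1: issue SUB r1<-Add1 | r0:7,r1:Add1,r2:6,r3:2
c2: issue SUB r0<-Add2 | r0:Add2,r1:Add1,r2:6,r3:2
c3: CDB Add1=-5; issue SUB r1<-Add1 | r0:Add2,r1:Add1,r2:6,r3:2
c4: issue ADD r0<-Add3 | r0:Add3,r1:Add1,r2:6,r3:2
c5: CDB Add2=-7; issue ADD r0<-Add2 | r0:Add2,r1:Add1,r2:6,r3:2
c6: stall | r0:Add2,r1:Add1,r2:6,r3:2
c7: CDB Add1=-9; issue SUB r2<-Add1 | r0:Add2,r1:-9,r2:Add1,r3:2
c8: CDB Add3=-1; issue SUB r2<-Add3 | r0:Add2,r1:-9,r2:Add3,r3:2
c9: CDB Add2=-7; issue SUB r1<-Add2 | r0:-7,r1:Add2,r2:Add3,r3:2
c10: issue MUL r2<-Mul1 | r0:-7,r1:Add2,r2:Mul1,r3:2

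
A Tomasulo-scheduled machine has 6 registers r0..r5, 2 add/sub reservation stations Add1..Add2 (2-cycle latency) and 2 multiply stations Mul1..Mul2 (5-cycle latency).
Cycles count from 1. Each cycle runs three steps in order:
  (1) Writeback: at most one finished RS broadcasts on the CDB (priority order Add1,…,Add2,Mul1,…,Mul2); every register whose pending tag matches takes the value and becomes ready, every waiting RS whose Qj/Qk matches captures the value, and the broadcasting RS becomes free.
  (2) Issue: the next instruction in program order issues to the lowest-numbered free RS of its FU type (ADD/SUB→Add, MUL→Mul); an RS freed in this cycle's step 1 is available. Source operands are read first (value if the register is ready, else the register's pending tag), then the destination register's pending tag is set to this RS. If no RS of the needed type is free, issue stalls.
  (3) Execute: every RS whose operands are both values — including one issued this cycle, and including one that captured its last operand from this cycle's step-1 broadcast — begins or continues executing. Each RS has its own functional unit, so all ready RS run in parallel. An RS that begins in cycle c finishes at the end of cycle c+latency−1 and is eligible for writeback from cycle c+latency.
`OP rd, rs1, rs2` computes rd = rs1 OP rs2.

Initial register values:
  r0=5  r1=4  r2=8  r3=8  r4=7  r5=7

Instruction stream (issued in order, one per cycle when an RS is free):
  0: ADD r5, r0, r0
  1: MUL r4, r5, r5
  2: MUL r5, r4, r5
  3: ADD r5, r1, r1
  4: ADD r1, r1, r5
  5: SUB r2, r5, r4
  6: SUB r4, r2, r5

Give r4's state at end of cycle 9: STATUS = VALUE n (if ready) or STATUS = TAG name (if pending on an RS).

  c1: issue ADD r5<-Add1  regs: r0:5,r1:4,r2:8,r3:8,r4:7,r5:Add1
  c2: issue MUL r4<-Mul1  regs: r0:5,r1:4,r2:8,r3:8,r4:Mul1,r5:Add1
  c3: CDB Add1=10; issue MUL r5<-Mul2  regs: r0:5,r1:4,r2:8,r3:8,r4:Mul1,r5:Mul2
  c4: issue ADD r5<-Add1  regs: r0:5,r1:4,r2:8,r3:8,r4:Mul1,r5:Add1
  c5: issue ADD r1<-Add2  regs: r0:5,r1:Add2,r2:8,r3:8,r4:Mul1,r5:Add1
  c6: CDB Add1=8; issue SUB r2<-Add1  regs: r0:5,r1:Add2,r2:Add1,r3:8,r4:Mul1,r5:8
  c7: stall  regs: r0:5,r1:Add2,r2:Add1,r3:8,r4:Mul1,r5:8
  c8: CDB Add2=12; issue SUB r4<-Add2  regs: r0:5,r1:12,r2:Add1,r3:8,r4:Add2,r5:8
  c9: CDB Mul1=100  regs: r0:5,r1:12,r2:Add1,r3:8,r4:Add2,r5:8

STATUS = TAG Add2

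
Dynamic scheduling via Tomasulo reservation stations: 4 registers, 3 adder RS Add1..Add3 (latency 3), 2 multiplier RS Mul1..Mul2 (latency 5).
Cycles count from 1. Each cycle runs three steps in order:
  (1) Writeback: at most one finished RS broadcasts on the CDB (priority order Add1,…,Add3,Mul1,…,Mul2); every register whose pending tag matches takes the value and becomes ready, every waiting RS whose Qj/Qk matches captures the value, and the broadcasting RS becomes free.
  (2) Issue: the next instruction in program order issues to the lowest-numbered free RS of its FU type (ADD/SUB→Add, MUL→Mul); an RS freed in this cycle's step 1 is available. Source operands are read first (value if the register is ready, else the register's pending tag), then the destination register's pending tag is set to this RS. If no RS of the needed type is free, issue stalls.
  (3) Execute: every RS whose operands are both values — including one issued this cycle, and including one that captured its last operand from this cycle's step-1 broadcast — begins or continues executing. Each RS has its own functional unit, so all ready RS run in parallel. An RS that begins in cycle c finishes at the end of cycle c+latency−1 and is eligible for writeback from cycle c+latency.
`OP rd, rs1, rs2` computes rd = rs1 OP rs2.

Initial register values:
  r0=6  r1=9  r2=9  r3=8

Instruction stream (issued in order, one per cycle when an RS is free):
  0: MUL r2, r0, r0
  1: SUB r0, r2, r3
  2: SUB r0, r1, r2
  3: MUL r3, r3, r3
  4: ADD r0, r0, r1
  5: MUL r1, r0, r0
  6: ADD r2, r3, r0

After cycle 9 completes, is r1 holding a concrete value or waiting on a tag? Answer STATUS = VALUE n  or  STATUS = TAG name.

cycle 1: issue MUL r2<-Mul1 // r0:6,r1:9,r2:Mul1,r3:8
cycle 2: issue SUB r0<-Add1 // r0:Add1,r1:9,r2:Mul1,r3:8
cycle 3: issue SUB r0<-Add2 // r0:Add2,r1:9,r2:Mul1,r3:8
cycle 4: issue MUL r3<-Mul2 // r0:Add2,r1:9,r2:Mul1,r3:Mul2
cycle 5: issue ADD r0<-Add3 // r0:Add3,r1:9,r2:Mul1,r3:Mul2
cycle 6: CDB Mul1=36; issue MUL r1<-Mul1 // r0:Add3,r1:Mul1,r2:36,r3:Mul2
cycle 7: stall // r0:Add3,r1:Mul1,r2:36,r3:Mul2
cycle 8: stall // r0:Add3,r1:Mul1,r2:36,r3:Mul2
cycle 9: CDB Add1=28; issue ADD r2<-Add1 // r0:Add3,r1:Mul1,r2:Add1,r3:Mul2

STATUS = TAG Mul1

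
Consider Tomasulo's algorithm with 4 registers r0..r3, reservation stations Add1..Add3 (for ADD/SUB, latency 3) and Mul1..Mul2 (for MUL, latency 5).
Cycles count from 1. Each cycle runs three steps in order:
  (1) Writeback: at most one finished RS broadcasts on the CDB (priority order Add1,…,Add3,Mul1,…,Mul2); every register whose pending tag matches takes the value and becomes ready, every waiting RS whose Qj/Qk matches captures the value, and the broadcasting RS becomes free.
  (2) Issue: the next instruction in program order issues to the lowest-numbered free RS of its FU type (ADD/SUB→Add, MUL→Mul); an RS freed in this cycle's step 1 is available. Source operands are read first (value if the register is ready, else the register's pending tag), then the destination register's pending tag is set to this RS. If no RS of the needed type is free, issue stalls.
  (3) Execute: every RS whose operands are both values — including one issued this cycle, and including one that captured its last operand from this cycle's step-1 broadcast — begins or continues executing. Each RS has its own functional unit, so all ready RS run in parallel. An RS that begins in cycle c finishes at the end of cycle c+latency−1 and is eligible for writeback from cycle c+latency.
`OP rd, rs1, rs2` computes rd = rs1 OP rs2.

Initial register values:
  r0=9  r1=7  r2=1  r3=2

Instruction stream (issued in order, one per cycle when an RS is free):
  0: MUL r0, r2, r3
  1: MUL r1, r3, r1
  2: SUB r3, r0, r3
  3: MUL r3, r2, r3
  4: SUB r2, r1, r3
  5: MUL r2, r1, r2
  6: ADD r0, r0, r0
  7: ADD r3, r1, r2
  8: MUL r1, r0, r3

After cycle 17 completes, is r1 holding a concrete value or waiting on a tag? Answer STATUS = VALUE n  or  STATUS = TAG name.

  c1: issue MUL r0<-Mul1  regs: r0:Mul1,r1:7,r2:1,r3:2
  c2: issue MUL r1<-Mul2  regs: r0:Mul1,r1:Mul2,r2:1,r3:2
  c3: issue SUB r3<-Add1  regs: r0:Mul1,r1:Mul2,r2:1,r3:Add1
  c4: stall  regs: r0:Mul1,r1:Mul2,r2:1,r3:Add1
  c5: stall  regs: r0:Mul1,r1:Mul2,r2:1,r3:Add1
  c6: CDB Mul1=2; issue MUL r3<-Mul1  regs: r0:2,r1:Mul2,r2:1,r3:Mul1
  c7: CDB Mul2=14; issue SUB r2<-Add2  regs: r0:2,r1:14,r2:Add2,r3:Mul1
  c8: issue MUL r2<-Mul2  regs: r0:2,r1:14,r2:Mul2,r3:Mul1
  c9: CDB Add1=0; issue ADD r0<-Add1  regs: r0:Add1,r1:14,r2:Mul2,r3:Mul1
  c10: issue ADD r3<-Add3  regs: r0:Add1,r1:14,r2:Mul2,r3:Add3
  c11: stall  regs: r0:Add1,r1:14,r2:Mul2,r3:Add3
  c12: CDB Add1=4; stall  regs: r0:4,r1:14,r2:Mul2,r3:Add3
  c13: stall  regs: r0:4,r1:14,r2:Mul2,r3:Add3
  c14: CDB Mul1=0; issue MUL r1<-Mul1  regs: r0:4,r1:Mul1,r2:Mul2,r3:Add3
  c15: -  regs: r0:4,r1:Mul1,r2:Mul2,r3:Add3
  c16: -  regs: r0:4,r1:Mul1,r2:Mul2,r3:Add3
  c17: CDB Add2=14  regs: r0:4,r1:Mul1,r2:Mul2,r3:Add3

STATUS = TAG Mul1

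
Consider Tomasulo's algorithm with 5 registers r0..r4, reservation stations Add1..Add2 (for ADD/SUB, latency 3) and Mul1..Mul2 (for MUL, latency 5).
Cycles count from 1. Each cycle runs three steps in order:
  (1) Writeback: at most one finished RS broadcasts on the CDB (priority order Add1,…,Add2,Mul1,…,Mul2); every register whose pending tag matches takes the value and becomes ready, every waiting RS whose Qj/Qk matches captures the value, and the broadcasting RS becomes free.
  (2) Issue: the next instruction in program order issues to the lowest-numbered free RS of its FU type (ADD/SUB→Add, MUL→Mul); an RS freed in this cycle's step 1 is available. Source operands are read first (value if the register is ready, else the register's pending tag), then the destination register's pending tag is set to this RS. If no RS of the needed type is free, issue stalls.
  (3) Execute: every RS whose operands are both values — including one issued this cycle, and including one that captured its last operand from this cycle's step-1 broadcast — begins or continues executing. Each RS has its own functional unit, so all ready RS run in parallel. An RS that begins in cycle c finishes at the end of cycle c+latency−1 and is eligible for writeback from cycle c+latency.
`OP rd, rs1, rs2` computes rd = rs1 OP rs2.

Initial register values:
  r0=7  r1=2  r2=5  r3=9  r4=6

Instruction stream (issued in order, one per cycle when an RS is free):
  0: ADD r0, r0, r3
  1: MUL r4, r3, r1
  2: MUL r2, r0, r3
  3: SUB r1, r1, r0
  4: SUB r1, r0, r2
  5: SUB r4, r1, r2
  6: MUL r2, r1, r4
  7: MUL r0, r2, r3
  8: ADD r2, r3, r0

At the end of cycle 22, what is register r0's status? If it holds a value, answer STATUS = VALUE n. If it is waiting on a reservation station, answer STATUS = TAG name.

STATUS = TAG Mul2

  c1: issue ADD r0<-Add1  regs: r0:Add1,r1:2,r2:5,r3:9,r4:6
  c2: issue MUL r4<-Mul1  regs: r0:Add1,r1:2,r2:5,r3:9,r4:Mul1
  c3: issue MUL r2<-Mul2  regs: r0:Add1,r1:2,r2:Mul2,r3:9,r4:Mul1
  c4: CDB Add1=16; issue SUB r1<-Add1  regs: r0:16,r1:Add1,r2:Mul2,r3:9,r4:Mul1
  c5: issue SUB r1<-Add2  regs: r0:16,r1:Add2,r2:Mul2,r3:9,r4:Mul1
  c6: stall  regs: r0:16,r1:Add2,r2:Mul2,r3:9,r4:Mul1
  c7: CDB Add1=-14; issue SUB r4<-Add1  regs: r0:16,r1:Add2,r2:Mul2,r3:9,r4:Add1
  c8: CDB Mul1=18; issue MUL r2<-Mul1  regs: r0:16,r1:Add2,r2:Mul1,r3:9,r4:Add1
  c9: CDB Mul2=144; issue MUL r0<-Mul2  regs: r0:Mul2,r1:Add2,r2:Mul1,r3:9,r4:Add1
  c10: stall  regs: r0:Mul2,r1:Add2,r2:Mul1,r3:9,r4:Add1
  c11: stall  regs: r0:Mul2,r1:Add2,r2:Mul1,r3:9,r4:Add1
  c12: CDB Add2=-128; issue ADD r2<-Add2  regs: r0:Mul2,r1:-128,r2:Add2,r3:9,r4:Add1
  c13: -  regs: r0:Mul2,r1:-128,r2:Add2,r3:9,r4:Add1
  c14: -  regs: r0:Mul2,r1:-128,r2:Add2,r3:9,r4:Add1
  c15: CDB Add1=-272  regs: r0:Mul2,r1:-128,r2:Add2,r3:9,r4:-272
  c16: -  regs: r0:Mul2,r1:-128,r2:Add2,r3:9,r4:-272
  c17: -  regs: r0:Mul2,r1:-128,r2:Add2,r3:9,r4:-272
  c18: -  regs: r0:Mul2,r1:-128,r2:Add2,r3:9,r4:-272
  c19: -  regs: r0:Mul2,r1:-128,r2:Add2,r3:9,r4:-272
  c20: CDB Mul1=34816  regs: r0:Mul2,r1:-128,r2:Add2,r3:9,r4:-272
  c21: -  regs: r0:Mul2,r1:-128,r2:Add2,r3:9,r4:-272
  c22: -  regs: r0:Mul2,r1:-128,r2:Add2,r3:9,r4:-272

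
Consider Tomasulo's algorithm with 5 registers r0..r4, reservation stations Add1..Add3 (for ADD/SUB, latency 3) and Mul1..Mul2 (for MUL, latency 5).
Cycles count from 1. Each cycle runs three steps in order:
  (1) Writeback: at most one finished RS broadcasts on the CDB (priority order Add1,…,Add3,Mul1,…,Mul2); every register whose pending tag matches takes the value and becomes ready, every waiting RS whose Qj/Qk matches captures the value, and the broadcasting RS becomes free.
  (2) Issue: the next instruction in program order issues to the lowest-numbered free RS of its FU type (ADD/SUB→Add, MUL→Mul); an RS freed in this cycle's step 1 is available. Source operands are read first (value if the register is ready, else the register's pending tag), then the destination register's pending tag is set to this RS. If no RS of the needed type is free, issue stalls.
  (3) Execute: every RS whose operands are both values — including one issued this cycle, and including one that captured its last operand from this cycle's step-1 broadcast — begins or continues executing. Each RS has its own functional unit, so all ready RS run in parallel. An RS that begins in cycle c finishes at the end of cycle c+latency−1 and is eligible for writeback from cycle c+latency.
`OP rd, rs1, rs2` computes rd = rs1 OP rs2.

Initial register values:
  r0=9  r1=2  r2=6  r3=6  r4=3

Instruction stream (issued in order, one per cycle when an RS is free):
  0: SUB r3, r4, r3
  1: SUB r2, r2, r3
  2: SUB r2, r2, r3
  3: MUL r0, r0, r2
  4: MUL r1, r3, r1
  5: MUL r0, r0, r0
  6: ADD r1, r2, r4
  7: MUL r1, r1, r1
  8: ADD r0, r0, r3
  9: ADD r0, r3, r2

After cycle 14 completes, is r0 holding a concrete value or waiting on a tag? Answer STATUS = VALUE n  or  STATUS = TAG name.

STATUS = TAG Mul2

  c1: issue SUB r3<-Add1  regs: r0:9,r1:2,r2:6,r3:Add1,r4:3
  c2: issue SUB r2<-Add2  regs: r0:9,r1:2,r2:Add2,r3:Add1,r4:3
  c3: issue SUB r2<-Add3  regs: r0:9,r1:2,r2:Add3,r3:Add1,r4:3
  c4: CDB Add1=-3; issue MUL r0<-Mul1  regs: r0:Mul1,r1:2,r2:Add3,r3:-3,r4:3
  c5: issue MUL r1<-Mul2  regs: r0:Mul1,r1:Mul2,r2:Add3,r3:-3,r4:3
  c6: stall  regs: r0:Mul1,r1:Mul2,r2:Add3,r3:-3,r4:3
  c7: CDB Add2=9; stall  regs: r0:Mul1,r1:Mul2,r2:Add3,r3:-3,r4:3
  c8: stall  regs: r0:Mul1,r1:Mul2,r2:Add3,r3:-3,r4:3
  c9: stall  regs: r0:Mul1,r1:Mul2,r2:Add3,r3:-3,r4:3
  c10: CDB Add3=12; stall  regs: r0:Mul1,r1:Mul2,r2:12,r3:-3,r4:3
  c11: CDB Mul2=-6; issue MUL r0<-Mul2  regs: r0:Mul2,r1:-6,r2:12,r3:-3,r4:3
  c12: issue ADD r1<-Add1  regs: r0:Mul2,r1:Add1,r2:12,r3:-3,r4:3
  c13: stall  regs: r0:Mul2,r1:Add1,r2:12,r3:-3,r4:3
  c14: stall  regs: r0:Mul2,r1:Add1,r2:12,r3:-3,r4:3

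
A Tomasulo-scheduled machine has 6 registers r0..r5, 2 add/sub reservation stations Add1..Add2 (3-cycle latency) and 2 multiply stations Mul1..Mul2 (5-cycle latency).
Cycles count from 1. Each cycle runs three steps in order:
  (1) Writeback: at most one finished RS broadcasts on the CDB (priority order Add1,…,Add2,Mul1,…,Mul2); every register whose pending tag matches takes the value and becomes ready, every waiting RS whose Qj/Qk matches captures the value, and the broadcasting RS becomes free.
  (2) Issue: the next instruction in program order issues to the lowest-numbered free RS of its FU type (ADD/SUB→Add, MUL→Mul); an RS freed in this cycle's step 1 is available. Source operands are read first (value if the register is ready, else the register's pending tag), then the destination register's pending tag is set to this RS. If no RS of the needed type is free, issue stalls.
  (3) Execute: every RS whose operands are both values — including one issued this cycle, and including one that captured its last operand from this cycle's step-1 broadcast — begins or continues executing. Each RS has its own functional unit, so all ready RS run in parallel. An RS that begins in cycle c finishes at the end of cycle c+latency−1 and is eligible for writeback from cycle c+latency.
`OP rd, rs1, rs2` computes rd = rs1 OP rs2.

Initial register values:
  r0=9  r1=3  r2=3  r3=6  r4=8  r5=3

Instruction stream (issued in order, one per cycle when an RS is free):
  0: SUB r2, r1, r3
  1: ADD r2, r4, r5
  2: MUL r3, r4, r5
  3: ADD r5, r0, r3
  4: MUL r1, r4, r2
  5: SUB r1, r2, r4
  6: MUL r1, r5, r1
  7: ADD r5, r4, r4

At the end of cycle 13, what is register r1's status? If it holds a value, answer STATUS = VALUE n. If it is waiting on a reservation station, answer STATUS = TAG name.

cycle 1: issue SUB r2<-Add1 // r0:9,r1:3,r2:Add1,r3:6,r4:8,r5:3
cycle 2: issue ADD r2<-Add2 // r0:9,r1:3,r2:Add2,r3:6,r4:8,r5:3
cycle 3: issue MUL r3<-Mul1 // r0:9,r1:3,r2:Add2,r3:Mul1,r4:8,r5:3
cycle 4: CDB Add1=-3; issue ADD r5<-Add1 // r0:9,r1:3,r2:Add2,r3:Mul1,r4:8,r5:Add1
cycle 5: CDB Add2=11; issue MUL r1<-Mul2 // r0:9,r1:Mul2,r2:11,r3:Mul1,r4:8,r5:Add1
cycle 6: issue SUB r1<-Add2 // r0:9,r1:Add2,r2:11,r3:Mul1,r4:8,r5:Add1
cycle 7: stall // r0:9,r1:Add2,r2:11,r3:Mul1,r4:8,r5:Add1
cycle 8: CDB Mul1=24; issue MUL r1<-Mul1 // r0:9,r1:Mul1,r2:11,r3:24,r4:8,r5:Add1
cycle 9: CDB Add2=3; issue ADD r5<-Add2 // r0:9,r1:Mul1,r2:11,r3:24,r4:8,r5:Add2
cycle 10: CDB Mul2=88 // r0:9,r1:Mul1,r2:11,r3:24,r4:8,r5:Add2
cycle 11: CDB Add1=33 // r0:9,r1:Mul1,r2:11,r3:24,r4:8,r5:Add2
cycle 12: CDB Add2=16 // r0:9,r1:Mul1,r2:11,r3:24,r4:8,r5:16
cycle 13: - // r0:9,r1:Mul1,r2:11,r3:24,r4:8,r5:16

STATUS = TAG Mul1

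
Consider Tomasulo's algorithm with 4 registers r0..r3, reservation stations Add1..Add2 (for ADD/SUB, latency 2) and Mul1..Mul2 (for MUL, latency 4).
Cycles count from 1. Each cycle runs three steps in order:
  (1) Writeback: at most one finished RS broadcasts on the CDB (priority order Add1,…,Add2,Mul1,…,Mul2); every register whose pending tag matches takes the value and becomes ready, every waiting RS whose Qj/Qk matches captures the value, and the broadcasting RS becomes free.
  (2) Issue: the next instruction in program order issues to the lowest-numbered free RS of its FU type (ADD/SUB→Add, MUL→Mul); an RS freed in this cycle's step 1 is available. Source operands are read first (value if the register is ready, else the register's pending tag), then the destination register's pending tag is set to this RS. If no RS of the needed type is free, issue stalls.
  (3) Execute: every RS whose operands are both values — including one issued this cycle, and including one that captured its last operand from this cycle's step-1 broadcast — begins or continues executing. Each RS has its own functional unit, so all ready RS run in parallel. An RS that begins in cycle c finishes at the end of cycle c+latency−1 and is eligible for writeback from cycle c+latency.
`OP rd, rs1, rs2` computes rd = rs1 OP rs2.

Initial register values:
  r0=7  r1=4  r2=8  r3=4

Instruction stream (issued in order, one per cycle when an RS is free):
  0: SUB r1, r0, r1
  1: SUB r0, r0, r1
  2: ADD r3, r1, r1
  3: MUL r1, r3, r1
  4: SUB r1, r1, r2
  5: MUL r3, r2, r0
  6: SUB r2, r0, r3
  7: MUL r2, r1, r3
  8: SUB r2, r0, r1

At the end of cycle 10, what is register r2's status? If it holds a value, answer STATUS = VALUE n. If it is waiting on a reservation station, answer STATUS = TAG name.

STATUS = TAG Mul1

  c1: issue SUB r1<-Add1  regs: r0:7,r1:Add1,r2:8,r3:4
  c2: issue SUB r0<-Add2  regs: r0:Add2,r1:Add1,r2:8,r3:4
  c3: CDB Add1=3; issue ADD r3<-Add1  regs: r0:Add2,r1:3,r2:8,r3:Add1
  c4: issue MUL r1<-Mul1  regs: r0:Add2,r1:Mul1,r2:8,r3:Add1
  c5: CDB Add1=6; issue SUB r1<-Add1  regs: r0:Add2,r1:Add1,r2:8,r3:6
  c6: CDB Add2=4; issue MUL r3<-Mul2  regs: r0:4,r1:Add1,r2:8,r3:Mul2
  c7: issue SUB r2<-Add2  regs: r0:4,r1:Add1,r2:Add2,r3:Mul2
  c8: stall  regs: r0:4,r1:Add1,r2:Add2,r3:Mul2
  c9: CDB Mul1=18; issue MUL r2<-Mul1  regs: r0:4,r1:Add1,r2:Mul1,r3:Mul2
  c10: CDB Mul2=32; stall  regs: r0:4,r1:Add1,r2:Mul1,r3:32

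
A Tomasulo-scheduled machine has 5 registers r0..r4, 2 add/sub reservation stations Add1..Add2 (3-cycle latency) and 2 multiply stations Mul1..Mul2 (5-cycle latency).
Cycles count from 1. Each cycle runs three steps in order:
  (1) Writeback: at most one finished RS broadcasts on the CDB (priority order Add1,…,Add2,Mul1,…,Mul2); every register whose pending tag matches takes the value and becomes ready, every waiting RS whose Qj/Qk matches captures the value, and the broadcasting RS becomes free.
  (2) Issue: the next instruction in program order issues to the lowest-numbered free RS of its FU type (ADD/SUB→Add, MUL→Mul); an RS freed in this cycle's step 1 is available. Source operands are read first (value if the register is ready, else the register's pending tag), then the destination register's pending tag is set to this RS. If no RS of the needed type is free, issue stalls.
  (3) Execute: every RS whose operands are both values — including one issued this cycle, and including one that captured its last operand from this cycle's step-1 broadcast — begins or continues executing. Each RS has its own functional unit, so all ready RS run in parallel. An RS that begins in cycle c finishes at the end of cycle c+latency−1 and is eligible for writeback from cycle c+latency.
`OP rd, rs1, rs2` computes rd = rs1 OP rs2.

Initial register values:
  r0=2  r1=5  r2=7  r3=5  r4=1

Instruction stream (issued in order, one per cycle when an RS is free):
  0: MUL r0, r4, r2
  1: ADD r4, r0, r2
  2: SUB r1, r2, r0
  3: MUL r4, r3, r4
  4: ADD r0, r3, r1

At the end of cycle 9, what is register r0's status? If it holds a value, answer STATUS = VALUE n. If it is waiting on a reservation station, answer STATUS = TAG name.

  c1: issue MUL r0<-Mul1  regs: r0:Mul1,r1:5,r2:7,r3:5,r4:1
  c2: issue ADD r4<-Add1  regs: r0:Mul1,r1:5,r2:7,r3:5,r4:Add1
  c3: issue SUB r1<-Add2  regs: r0:Mul1,r1:Add2,r2:7,r3:5,r4:Add1
  c4: issue MUL r4<-Mul2  regs: r0:Mul1,r1:Add2,r2:7,r3:5,r4:Mul2
  c5: stall  regs: r0:Mul1,r1:Add2,r2:7,r3:5,r4:Mul2
  c6: CDB Mul1=7; stall  regs: r0:7,r1:Add2,r2:7,r3:5,r4:Mul2
  c7: stall  regs: r0:7,r1:Add2,r2:7,r3:5,r4:Mul2
  c8: stall  regs: r0:7,r1:Add2,r2:7,r3:5,r4:Mul2
  c9: CDB Add1=14; issue ADD r0<-Add1  regs: r0:Add1,r1:Add2,r2:7,r3:5,r4:Mul2

STATUS = TAG Add1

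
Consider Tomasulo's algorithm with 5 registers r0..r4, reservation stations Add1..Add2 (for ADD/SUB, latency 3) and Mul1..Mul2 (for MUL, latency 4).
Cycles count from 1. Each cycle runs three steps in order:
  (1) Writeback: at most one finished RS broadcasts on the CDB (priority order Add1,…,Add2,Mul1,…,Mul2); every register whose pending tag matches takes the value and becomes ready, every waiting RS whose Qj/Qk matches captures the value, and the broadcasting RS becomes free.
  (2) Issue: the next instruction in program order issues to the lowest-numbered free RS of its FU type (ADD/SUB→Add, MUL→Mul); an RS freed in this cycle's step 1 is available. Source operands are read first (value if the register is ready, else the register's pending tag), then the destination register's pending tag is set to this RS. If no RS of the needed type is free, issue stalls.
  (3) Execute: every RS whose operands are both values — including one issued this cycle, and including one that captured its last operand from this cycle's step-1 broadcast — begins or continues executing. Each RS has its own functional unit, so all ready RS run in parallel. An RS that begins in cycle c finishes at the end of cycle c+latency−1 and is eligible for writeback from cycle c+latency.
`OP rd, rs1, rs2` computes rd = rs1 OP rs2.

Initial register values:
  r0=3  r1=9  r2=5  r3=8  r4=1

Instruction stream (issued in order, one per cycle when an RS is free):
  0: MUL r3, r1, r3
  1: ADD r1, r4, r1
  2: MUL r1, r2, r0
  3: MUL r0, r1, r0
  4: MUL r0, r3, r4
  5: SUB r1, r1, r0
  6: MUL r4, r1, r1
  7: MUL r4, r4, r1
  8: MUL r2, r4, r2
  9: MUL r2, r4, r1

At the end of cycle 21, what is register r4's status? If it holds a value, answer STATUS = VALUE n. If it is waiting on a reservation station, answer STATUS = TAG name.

STATUS = TAG Mul2

cycle 1: issue MUL r3<-Mul1 // r0:3,r1:9,r2:5,r3:Mul1,r4:1
cycle 2: issue ADD r1<-Add1 // r0:3,r1:Add1,r2:5,r3:Mul1,r4:1
cycle 3: issue MUL r1<-Mul2 // r0:3,r1:Mul2,r2:5,r3:Mul1,r4:1
cycle 4: stall // r0:3,r1:Mul2,r2:5,r3:Mul1,r4:1
cycle 5: CDB Add1=10; stall // r0:3,r1:Mul2,r2:5,r3:Mul1,r4:1
cycle 6: CDB Mul1=72; issue MUL r0<-Mul1 // r0:Mul1,r1:Mul2,r2:5,r3:72,r4:1
cycle 7: CDB Mul2=15; issue MUL r0<-Mul2 // r0:Mul2,r1:15,r2:5,r3:72,r4:1
cycle 8: issue SUB r1<-Add1 // r0:Mul2,r1:Add1,r2:5,r3:72,r4:1
cycle 9: stall // r0:Mul2,r1:Add1,r2:5,r3:72,r4:1
cycle 10: stall // r0:Mul2,r1:Add1,r2:5,r3:72,r4:1
cycle 11: CDB Mul1=45; issue MUL r4<-Mul1 // r0:Mul2,r1:Add1,r2:5,r3:72,r4:Mul1
cycle 12: CDB Mul2=72; issue MUL r4<-Mul2 // r0:72,r1:Add1,r2:5,r3:72,r4:Mul2
cycle 13: stall // r0:72,r1:Add1,r2:5,r3:72,r4:Mul2
cycle 14: stall // r0:72,r1:Add1,r2:5,r3:72,r4:Mul2
cycle 15: CDB Add1=-57; stall // r0:72,r1:-57,r2:5,r3:72,r4:Mul2
cycle 16: stall // r0:72,r1:-57,r2:5,r3:72,r4:Mul2
cycle 17: stall // r0:72,r1:-57,r2:5,r3:72,r4:Mul2
cycle 18: stall // r0:72,r1:-57,r2:5,r3:72,r4:Mul2
cycle 19: CDB Mul1=3249; issue MUL r2<-Mul1 // r0:72,r1:-57,r2:Mul1,r3:72,r4:Mul2
cycle 20: stall // r0:72,r1:-57,r2:Mul1,r3:72,r4:Mul2
cycle 21: stall // r0:72,r1:-57,r2:Mul1,r3:72,r4:Mul2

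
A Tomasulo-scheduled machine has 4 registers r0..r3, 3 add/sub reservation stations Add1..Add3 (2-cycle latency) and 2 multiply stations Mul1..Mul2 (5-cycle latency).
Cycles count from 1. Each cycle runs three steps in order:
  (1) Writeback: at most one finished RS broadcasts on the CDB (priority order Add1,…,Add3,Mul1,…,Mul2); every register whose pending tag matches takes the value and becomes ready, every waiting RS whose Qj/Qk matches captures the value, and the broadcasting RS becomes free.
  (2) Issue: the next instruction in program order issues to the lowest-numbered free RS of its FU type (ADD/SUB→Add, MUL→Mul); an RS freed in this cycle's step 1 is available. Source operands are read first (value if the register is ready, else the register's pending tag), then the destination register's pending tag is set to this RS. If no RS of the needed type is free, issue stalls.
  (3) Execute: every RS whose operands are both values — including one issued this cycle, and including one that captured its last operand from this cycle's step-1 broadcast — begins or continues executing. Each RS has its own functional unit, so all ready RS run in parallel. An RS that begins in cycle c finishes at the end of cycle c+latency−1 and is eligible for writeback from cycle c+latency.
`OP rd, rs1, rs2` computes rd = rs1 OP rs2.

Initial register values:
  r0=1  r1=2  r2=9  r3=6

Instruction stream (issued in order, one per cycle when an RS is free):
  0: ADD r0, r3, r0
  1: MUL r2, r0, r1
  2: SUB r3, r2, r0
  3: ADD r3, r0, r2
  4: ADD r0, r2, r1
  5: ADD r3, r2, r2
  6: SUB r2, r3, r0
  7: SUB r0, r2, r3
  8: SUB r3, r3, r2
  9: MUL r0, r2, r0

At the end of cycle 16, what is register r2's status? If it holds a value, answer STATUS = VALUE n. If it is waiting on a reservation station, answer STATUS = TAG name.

STATUS = VALUE 12

c1: issue ADD r0<-Add1 | r0:Add1,r1:2,r2:9,r3:6
c2: issue MUL r2<-Mul1 | r0:Add1,r1:2,r2:Mul1,r3:6
c3: CDB Add1=7; issue SUB r3<-Add1 | r0:7,r1:2,r2:Mul1,r3:Add1
c4: issue ADD r3<-Add2 | r0:7,r1:2,r2:Mul1,r3:Add2
c5: issue ADD r0<-Add3 | r0:Add3,r1:2,r2:Mul1,r3:Add2
c6: stall | r0:Add3,r1:2,r2:Mul1,r3:Add2
c7: stall | r0:Add3,r1:2,r2:Mul1,r3:Add2
c8: CDB Mul1=14; stall | r0:Add3,r1:2,r2:14,r3:Add2
c9: stall | r0:Add3,r1:2,r2:14,r3:Add2
c10: CDB Add1=7; issue ADD r3<-Add1 | r0:Add3,r1:2,r2:14,r3:Add1
c11: CDB Add2=21; issue SUB r2<-Add2 | r0:Add3,r1:2,r2:Add2,r3:Add1
c12: CDB Add1=28; issue SUB r0<-Add1 | r0:Add1,r1:2,r2:Add2,r3:28
c13: CDB Add3=16; issue SUB r3<-Add3 | r0:Add1,r1:2,r2:Add2,r3:Add3
c14: issue MUL r0<-Mul1 | r0:Mul1,r1:2,r2:Add2,r3:Add3
c15: CDB Add2=12 | r0:Mul1,r1:2,r2:12,r3:Add3
c16: - | r0:Mul1,r1:2,r2:12,r3:Add3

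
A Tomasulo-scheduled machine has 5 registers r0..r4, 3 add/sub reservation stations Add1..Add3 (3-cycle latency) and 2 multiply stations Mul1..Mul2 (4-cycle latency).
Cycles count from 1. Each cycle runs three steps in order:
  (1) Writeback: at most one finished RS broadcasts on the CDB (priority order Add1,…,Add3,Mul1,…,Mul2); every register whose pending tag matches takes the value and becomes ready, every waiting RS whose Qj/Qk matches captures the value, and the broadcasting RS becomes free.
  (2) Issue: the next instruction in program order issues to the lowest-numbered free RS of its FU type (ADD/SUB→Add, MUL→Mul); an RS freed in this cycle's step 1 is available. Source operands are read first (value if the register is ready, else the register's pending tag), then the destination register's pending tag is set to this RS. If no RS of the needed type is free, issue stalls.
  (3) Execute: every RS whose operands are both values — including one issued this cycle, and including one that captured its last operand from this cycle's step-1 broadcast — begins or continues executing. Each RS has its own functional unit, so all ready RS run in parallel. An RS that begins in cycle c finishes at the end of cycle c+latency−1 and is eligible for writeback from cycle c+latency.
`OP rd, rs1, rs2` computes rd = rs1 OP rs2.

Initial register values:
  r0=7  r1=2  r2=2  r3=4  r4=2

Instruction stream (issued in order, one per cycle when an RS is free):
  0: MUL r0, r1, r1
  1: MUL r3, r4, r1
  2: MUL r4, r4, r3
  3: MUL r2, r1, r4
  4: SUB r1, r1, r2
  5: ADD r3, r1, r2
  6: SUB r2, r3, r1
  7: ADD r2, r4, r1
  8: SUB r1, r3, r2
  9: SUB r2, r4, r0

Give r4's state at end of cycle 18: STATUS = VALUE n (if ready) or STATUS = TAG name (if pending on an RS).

STATUS = VALUE 8

cycle 1: issue MUL r0<-Mul1 // r0:Mul1,r1:2,r2:2,r3:4,r4:2
cycle 2: issue MUL r3<-Mul2 // r0:Mul1,r1:2,r2:2,r3:Mul2,r4:2
cycle 3: stall // r0:Mul1,r1:2,r2:2,r3:Mul2,r4:2
cycle 4: stall // r0:Mul1,r1:2,r2:2,r3:Mul2,r4:2
cycle 5: CDB Mul1=4; issue MUL r4<-Mul1 // r0:4,r1:2,r2:2,r3:Mul2,r4:Mul1
cycle 6: CDB Mul2=4; issue MUL r2<-Mul2 // r0:4,r1:2,r2:Mul2,r3:4,r4:Mul1
cycle 7: issue SUB r1<-Add1 // r0:4,r1:Add1,r2:Mul2,r3:4,r4:Mul1
cycle 8: issue ADD r3<-Add2 // r0:4,r1:Add1,r2:Mul2,r3:Add2,r4:Mul1
cycle 9: issue SUB r2<-Add3 // r0:4,r1:Add1,r2:Add3,r3:Add2,r4:Mul1
cycle 10: CDB Mul1=8; stall // r0:4,r1:Add1,r2:Add3,r3:Add2,r4:8
cycle 11: stall // r0:4,r1:Add1,r2:Add3,r3:Add2,r4:8
cycle 12: stall // r0:4,r1:Add1,r2:Add3,r3:Add2,r4:8
cycle 13: stall // r0:4,r1:Add1,r2:Add3,r3:Add2,r4:8
cycle 14: CDB Mul2=16; stall // r0:4,r1:Add1,r2:Add3,r3:Add2,r4:8
cycle 15: stall // r0:4,r1:Add1,r2:Add3,r3:Add2,r4:8
cycle 16: stall // r0:4,r1:Add1,r2:Add3,r3:Add2,r4:8
cycle 17: CDB Add1=-14; issue ADD r2<-Add1 // r0:4,r1:-14,r2:Add1,r3:Add2,r4:8
cycle 18: stall // r0:4,r1:-14,r2:Add1,r3:Add2,r4:8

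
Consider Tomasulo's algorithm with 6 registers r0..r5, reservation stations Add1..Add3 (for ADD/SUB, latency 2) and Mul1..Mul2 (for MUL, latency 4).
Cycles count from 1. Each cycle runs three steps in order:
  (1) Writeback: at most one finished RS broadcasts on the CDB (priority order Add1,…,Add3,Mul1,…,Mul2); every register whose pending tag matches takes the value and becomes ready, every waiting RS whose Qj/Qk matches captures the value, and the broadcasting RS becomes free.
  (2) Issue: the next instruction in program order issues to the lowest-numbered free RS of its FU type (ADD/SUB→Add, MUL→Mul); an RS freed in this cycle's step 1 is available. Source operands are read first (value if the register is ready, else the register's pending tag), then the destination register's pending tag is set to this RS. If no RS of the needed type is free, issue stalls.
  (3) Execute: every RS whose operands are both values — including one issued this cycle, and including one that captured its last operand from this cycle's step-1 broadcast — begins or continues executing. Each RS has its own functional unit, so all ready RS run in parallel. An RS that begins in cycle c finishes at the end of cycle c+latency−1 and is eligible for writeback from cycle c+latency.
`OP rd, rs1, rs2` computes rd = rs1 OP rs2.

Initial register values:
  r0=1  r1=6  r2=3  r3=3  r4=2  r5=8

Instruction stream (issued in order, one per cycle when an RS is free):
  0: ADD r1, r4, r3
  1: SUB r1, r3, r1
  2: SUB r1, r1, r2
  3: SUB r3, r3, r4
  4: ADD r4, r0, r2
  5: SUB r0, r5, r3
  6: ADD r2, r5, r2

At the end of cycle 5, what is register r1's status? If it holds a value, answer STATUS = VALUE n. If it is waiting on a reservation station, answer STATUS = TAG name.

STATUS = TAG Add1

c1: issue ADD r1<-Add1 | r0:1,r1:Add1,r2:3,r3:3,r4:2,r5:8
c2: issue SUB r1<-Add2 | r0:1,r1:Add2,r2:3,r3:3,r4:2,r5:8
c3: CDB Add1=5; issue SUB r1<-Add1 | r0:1,r1:Add1,r2:3,r3:3,r4:2,r5:8
c4: issue SUB r3<-Add3 | r0:1,r1:Add1,r2:3,r3:Add3,r4:2,r5:8
c5: CDB Add2=-2; issue ADD r4<-Add2 | r0:1,r1:Add1,r2:3,r3:Add3,r4:Add2,r5:8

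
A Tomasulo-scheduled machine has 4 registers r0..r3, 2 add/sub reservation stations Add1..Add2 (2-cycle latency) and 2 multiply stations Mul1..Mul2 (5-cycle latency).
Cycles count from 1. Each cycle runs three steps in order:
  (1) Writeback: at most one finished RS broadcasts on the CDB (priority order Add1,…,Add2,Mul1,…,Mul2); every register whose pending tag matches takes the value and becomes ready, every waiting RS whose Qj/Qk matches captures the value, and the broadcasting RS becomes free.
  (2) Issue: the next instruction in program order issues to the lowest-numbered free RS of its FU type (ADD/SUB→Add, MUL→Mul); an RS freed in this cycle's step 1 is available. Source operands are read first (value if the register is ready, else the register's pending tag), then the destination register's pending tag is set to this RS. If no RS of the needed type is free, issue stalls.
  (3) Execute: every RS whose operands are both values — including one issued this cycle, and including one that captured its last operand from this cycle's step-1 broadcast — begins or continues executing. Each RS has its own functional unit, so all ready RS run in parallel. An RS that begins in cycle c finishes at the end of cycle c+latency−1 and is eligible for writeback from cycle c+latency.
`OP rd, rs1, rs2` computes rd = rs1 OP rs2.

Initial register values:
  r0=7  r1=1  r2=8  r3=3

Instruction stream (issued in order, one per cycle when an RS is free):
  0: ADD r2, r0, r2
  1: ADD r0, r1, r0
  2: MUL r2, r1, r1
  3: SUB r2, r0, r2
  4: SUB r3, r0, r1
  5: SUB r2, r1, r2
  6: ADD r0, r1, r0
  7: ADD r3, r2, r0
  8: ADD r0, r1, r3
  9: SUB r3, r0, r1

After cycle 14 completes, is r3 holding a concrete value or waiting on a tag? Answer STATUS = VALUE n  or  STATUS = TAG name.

  c1: issue ADD r2<-Add1  regs: r0:7,r1:1,r2:Add1,r3:3
  c2: issue ADD r0<-Add2  regs: r0:Add2,r1:1,r2:Add1,r3:3
  c3: CDB Add1=15; issue MUL r2<-Mul1  regs: r0:Add2,r1:1,r2:Mul1,r3:3
  c4: CDB Add2=8; issue SUB r2<-Add1  regs: r0:8,r1:1,r2:Add1,r3:3
  c5: issue SUB r3<-Add2  regs: r0:8,r1:1,r2:Add1,r3:Add2
  c6: stall  regs: r0:8,r1:1,r2:Add1,r3:Add2
  c7: CDB Add2=7; issue SUB r2<-Add2  regs: r0:8,r1:1,r2:Add2,r3:7
  c8: CDB Mul1=1; stall  regs: r0:8,r1:1,r2:Add2,r3:7
  c9: stall  regs: r0:8,r1:1,r2:Add2,r3:7
  c10: CDB Add1=7; issue ADD r0<-Add1  regs: r0:Add1,r1:1,r2:Add2,r3:7
  c11: stall  regs: r0:Add1,r1:1,r2:Add2,r3:7
  c12: CDB Add1=9; issue ADD r3<-Add1  regs: r0:9,r1:1,r2:Add2,r3:Add1
  c13: CDB Add2=-6; issue ADD r0<-Add2  regs: r0:Add2,r1:1,r2:-6,r3:Add1
  c14: stall  regs: r0:Add2,r1:1,r2:-6,r3:Add1

STATUS = TAG Add1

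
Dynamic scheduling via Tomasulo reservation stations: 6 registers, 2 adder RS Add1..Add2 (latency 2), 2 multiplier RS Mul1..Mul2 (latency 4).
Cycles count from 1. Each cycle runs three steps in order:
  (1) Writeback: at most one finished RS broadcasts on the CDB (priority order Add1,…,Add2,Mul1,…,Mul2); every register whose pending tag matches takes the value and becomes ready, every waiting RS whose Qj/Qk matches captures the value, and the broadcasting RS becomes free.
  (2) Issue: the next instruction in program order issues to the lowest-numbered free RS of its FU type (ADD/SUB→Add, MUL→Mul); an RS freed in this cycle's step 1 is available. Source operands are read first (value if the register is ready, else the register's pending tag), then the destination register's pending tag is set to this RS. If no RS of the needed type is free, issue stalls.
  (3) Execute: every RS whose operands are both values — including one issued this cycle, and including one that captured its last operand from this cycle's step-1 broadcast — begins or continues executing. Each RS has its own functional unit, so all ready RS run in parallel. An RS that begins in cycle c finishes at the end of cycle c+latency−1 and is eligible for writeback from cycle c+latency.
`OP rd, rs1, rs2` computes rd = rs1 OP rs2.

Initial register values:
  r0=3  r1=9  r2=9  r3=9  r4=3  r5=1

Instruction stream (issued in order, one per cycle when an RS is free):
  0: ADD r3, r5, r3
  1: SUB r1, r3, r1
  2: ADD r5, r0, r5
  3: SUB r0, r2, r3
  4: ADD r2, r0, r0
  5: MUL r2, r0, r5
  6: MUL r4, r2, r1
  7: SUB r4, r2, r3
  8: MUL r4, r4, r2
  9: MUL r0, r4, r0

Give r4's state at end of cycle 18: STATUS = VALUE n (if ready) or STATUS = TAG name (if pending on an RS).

STATUS = VALUE 56

  c1: issue ADD r3<-Add1  regs: r0:3,r1:9,r2:9,r3:Add1,r4:3,r5:1
  c2: issue SUB r1<-Add2  regs: r0:3,r1:Add2,r2:9,r3:Add1,r4:3,r5:1
  c3: CDB Add1=10; issue ADD r5<-Add1  regs: r0:3,r1:Add2,r2:9,r3:10,r4:3,r5:Add1
  c4: stall  regs: r0:3,r1:Add2,r2:9,r3:10,r4:3,r5:Add1
  c5: CDB Add1=4; issue SUB r0<-Add1  regs: r0:Add1,r1:Add2,r2:9,r3:10,r4:3,r5:4
  c6: CDB Add2=1; issue ADD r2<-Add2  regs: r0:Add1,r1:1,r2:Add2,r3:10,r4:3,r5:4
  c7: CDB Add1=-1; issue MUL r2<-Mul1  regs: r0:-1,r1:1,r2:Mul1,r3:10,r4:3,r5:4
  c8: issue MUL r4<-Mul2  regs: r0:-1,r1:1,r2:Mul1,r3:10,r4:Mul2,r5:4
  c9: CDB Add2=-2; issue SUB r4<-Add1  regs: r0:-1,r1:1,r2:Mul1,r3:10,r4:Add1,r5:4
  c10: stall  regs: r0:-1,r1:1,r2:Mul1,r3:10,r4:Add1,r5:4
  c11: CDB Mul1=-4; issue MUL r4<-Mul1  regs: r0:-1,r1:1,r2:-4,r3:10,r4:Mul1,r5:4
  c12: stall  regs: r0:-1,r1:1,r2:-4,r3:10,r4:Mul1,r5:4
  c13: CDB Add1=-14; stall  regs: r0:-1,r1:1,r2:-4,r3:10,r4:Mul1,r5:4
  c14: stall  regs: r0:-1,r1:1,r2:-4,r3:10,r4:Mul1,r5:4
  c15: CDB Mul2=-4; issue MUL r0<-Mul2  regs: r0:Mul2,r1:1,r2:-4,r3:10,r4:Mul1,r5:4
  c16: -  regs: r0:Mul2,r1:1,r2:-4,r3:10,r4:Mul1,r5:4
  c17: CDB Mul1=56  regs: r0:Mul2,r1:1,r2:-4,r3:10,r4:56,r5:4
  c18: -  regs: r0:Mul2,r1:1,r2:-4,r3:10,r4:56,r5:4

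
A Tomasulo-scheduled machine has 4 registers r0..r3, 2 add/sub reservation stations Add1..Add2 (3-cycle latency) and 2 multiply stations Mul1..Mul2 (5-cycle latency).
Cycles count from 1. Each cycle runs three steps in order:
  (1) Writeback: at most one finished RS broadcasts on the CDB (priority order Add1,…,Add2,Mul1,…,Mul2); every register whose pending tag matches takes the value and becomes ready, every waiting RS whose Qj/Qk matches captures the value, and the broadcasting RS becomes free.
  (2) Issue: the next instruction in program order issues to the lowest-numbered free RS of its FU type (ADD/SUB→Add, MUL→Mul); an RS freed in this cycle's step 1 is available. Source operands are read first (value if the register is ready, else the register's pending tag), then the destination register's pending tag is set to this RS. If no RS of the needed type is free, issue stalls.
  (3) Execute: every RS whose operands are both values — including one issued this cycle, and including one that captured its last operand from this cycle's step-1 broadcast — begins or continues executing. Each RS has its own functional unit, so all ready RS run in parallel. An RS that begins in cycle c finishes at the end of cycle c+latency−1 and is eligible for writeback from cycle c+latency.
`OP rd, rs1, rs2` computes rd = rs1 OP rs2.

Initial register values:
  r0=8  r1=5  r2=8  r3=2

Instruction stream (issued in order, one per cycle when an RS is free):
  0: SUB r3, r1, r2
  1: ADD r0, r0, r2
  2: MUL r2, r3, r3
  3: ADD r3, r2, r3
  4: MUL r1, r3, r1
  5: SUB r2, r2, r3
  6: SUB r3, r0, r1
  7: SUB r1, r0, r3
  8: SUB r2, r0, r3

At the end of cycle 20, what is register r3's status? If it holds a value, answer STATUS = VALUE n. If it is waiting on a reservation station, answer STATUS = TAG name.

STATUS = VALUE -14

c1: issue SUB r3<-Add1 | r0:8,r1:5,r2:8,r3:Add1
c2: issue ADD r0<-Add2 | r0:Add2,r1:5,r2:8,r3:Add1
c3: issue MUL r2<-Mul1 | r0:Add2,r1:5,r2:Mul1,r3:Add1
c4: CDB Add1=-3; issue ADD r3<-Add1 | r0:Add2,r1:5,r2:Mul1,r3:Add1
c5: CDB Add2=16; issue MUL r1<-Mul2 | r0:16,r1:Mul2,r2:Mul1,r3:Add1
c6: issue SUB r2<-Add2 | r0:16,r1:Mul2,r2:Add2,r3:Add1
c7: stall | r0:16,r1:Mul2,r2:Add2,r3:Add1
c8: stall | r0:16,r1:Mul2,r2:Add2,r3:Add1
c9: CDB Mul1=9; stall | r0:16,r1:Mul2,r2:Add2,r3:Add1
c10: stall | r0:16,r1:Mul2,r2:Add2,r3:Add1
c11: stall | r0:16,r1:Mul2,r2:Add2,r3:Add1
c12: CDB Add1=6; issue SUB r3<-Add1 | r0:16,r1:Mul2,r2:Add2,r3:Add1
c13: stall | r0:16,r1:Mul2,r2:Add2,r3:Add1
c14: stall | r0:16,r1:Mul2,r2:Add2,r3:Add1
c15: CDB Add2=3; issue SUB r1<-Add2 | r0:16,r1:Add2,r2:3,r3:Add1
c16: stall | r0:16,r1:Add2,r2:3,r3:Add1
c17: CDB Mul2=30; stall | r0:16,r1:Add2,r2:3,r3:Add1
c18: stall | r0:16,r1:Add2,r2:3,r3:Add1
c19: stall | r0:16,r1:Add2,r2:3,r3:Add1
c20: CDB Add1=-14; issue SUB r2<-Add1 | r0:16,r1:Add2,r2:Add1,r3:-14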